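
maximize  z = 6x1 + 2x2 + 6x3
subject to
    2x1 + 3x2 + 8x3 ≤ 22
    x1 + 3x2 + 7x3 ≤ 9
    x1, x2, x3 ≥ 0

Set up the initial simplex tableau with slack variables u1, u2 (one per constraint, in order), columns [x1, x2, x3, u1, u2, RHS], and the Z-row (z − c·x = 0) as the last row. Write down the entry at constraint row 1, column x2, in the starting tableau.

3

Constraint 1 has coefficient 3 on x2.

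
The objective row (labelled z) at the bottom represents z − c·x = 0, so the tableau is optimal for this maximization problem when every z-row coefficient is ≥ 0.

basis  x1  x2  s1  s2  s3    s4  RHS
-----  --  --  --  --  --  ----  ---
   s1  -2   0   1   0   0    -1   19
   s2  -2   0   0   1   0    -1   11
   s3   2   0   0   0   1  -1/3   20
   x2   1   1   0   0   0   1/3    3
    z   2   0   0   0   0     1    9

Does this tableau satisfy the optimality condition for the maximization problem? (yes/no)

Every z-row coefficient is ≥ 0, so the tableau is optimal.

yes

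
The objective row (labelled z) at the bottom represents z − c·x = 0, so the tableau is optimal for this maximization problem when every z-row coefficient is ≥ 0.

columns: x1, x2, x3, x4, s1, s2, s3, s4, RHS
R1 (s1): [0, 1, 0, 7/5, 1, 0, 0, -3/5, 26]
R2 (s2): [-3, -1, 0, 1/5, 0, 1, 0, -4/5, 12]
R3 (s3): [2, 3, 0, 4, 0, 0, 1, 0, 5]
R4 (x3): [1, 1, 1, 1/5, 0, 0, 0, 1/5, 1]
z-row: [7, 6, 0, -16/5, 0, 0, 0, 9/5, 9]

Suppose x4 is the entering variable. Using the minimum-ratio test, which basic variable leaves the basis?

Column x4 entries and ratios — s1: 26/(7/5) = 130/7; s2: 12/(1/5) = 60; s3: 5/4 = 5/4; x3: 1/(1/5) = 5.
Smallest ratio is 5/4 in the row of s3, so s3 leaves.

s3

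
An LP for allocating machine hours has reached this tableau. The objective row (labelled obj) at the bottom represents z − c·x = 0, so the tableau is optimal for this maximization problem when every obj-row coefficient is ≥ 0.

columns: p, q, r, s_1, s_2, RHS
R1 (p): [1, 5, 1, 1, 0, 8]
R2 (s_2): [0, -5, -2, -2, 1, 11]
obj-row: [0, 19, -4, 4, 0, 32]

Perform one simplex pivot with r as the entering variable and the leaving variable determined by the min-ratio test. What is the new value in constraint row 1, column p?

1

Ratio test on column r — row 1: 8/1 = 8; row 2: entry -2 ≤ 0. Minimum is 8 at row 1 (p leaves); pivot element 1.
Divide row 1 by 1; eliminate column r from the other rows.
In the new row 1, the p entry is the old entry divided by the pivot: 1/1 = 1.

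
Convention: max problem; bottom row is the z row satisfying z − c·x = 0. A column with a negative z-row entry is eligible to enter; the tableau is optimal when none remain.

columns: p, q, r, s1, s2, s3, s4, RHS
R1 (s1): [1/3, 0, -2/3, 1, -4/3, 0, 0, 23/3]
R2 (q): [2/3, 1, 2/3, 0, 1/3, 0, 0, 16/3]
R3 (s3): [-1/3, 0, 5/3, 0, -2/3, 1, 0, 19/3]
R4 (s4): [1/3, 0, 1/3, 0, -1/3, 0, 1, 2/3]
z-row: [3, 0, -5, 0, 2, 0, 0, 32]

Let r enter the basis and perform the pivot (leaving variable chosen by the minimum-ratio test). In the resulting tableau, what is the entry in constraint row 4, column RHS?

Ratio test on column r — row 1: entry -2/3 ≤ 0; row 2: (16/3)/(2/3) = 8; row 3: (19/3)/(5/3) = 19/5; row 4: (2/3)/(1/3) = 2. Minimum is 2 at row 4 (s4 leaves); pivot element 1/3.
Divide row 4 by 1/3; eliminate column r from the other rows.
In the new row 4, the RHS entry is the old entry divided by the pivot: (2/3)/(1/3) = 2.

2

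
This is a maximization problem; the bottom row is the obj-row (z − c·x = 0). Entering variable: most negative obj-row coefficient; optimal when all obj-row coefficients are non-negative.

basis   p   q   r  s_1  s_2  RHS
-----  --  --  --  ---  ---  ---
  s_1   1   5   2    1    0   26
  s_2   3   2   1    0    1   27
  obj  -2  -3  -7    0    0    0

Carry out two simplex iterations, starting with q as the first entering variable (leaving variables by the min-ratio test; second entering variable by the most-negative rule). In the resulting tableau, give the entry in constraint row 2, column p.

Ratio test on column q — row 1: 26/5 = 26/5; row 2: 27/2 = 27/2. Minimum is 26/5 at row 1 (s_1 leaves); pivot element 5.
Divide row 1 by 5; eliminate column q from the other rows.
Second iteration: most negative obj-row entry is -29/5 in column r, so r enters.
Ratio test on column r — row 1: (26/5)/(2/5) = 13; row 2: (83/5)/(1/5) = 83. Minimum is 13 at row 1 (q leaves); pivot element 2/5.
Divide row 1 by 2/5; eliminate column r from the other rows.
After both pivots, the entry at constraint row 2, column p is 5/2.

5/2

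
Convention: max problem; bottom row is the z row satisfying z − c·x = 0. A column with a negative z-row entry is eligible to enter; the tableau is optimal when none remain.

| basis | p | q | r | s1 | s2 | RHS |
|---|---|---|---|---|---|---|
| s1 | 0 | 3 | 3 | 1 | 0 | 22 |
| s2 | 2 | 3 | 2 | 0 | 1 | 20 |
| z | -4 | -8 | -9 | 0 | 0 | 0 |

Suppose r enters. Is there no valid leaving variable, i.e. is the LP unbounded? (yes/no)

no

Column r has positive entries in row(s) 1, 2, so the ratio test bounds it — not unbounded.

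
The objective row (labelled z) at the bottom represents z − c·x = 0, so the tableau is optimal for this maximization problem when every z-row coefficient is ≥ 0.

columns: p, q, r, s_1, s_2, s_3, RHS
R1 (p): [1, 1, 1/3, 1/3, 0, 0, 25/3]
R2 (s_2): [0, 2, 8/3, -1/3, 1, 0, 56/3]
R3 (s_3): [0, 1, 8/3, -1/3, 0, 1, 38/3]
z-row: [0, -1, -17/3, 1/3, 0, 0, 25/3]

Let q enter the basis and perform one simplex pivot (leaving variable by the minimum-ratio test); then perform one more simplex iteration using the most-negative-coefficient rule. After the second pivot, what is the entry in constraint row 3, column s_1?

1/2

Ratio test on column q — row 1: (25/3)/1 = 25/3; row 2: (56/3)/2 = 28/3; row 3: (38/3)/1 = 38/3. Minimum is 25/3 at row 1 (p leaves); pivot element 1.
Divide row 1 by 1; eliminate column q from the other rows.
Second iteration: most negative z-row entry is -16/3 in column r, so r enters.
Ratio test on column r — row 1: (25/3)/(1/3) = 25; row 2: 2/2 = 1; row 3: (13/3)/(7/3) = 13/7. Minimum is 1 at row 2 (s_2 leaves); pivot element 2.
Divide row 2 by 2; eliminate column r from the other rows.
After both pivots, the entry at constraint row 3, column s_1 is 1/2.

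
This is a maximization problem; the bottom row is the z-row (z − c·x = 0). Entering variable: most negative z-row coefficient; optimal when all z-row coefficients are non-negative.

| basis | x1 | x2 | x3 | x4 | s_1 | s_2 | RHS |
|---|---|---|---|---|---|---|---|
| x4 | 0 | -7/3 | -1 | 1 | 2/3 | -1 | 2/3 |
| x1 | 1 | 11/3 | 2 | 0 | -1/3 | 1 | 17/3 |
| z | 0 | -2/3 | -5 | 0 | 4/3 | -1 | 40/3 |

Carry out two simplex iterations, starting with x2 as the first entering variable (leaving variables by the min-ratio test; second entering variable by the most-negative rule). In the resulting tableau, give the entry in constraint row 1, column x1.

1/2

Ratio test on column x2 — row 1: entry -7/3 ≤ 0; row 2: (17/3)/(11/3) = 17/11. Minimum is 17/11 at row 2 (x1 leaves); pivot element 11/3.
Divide row 2 by 11/3; eliminate column x2 from the other rows.
Second iteration: most negative z-row entry is -51/11 in column x3, so x3 enters.
Ratio test on column x3 — row 1: (47/11)/(3/11) = 47/3; row 2: (17/11)/(6/11) = 17/6. Minimum is 17/6 at row 2 (x2 leaves); pivot element 6/11.
Divide row 2 by 6/11; eliminate column x3 from the other rows.
After both pivots, the entry at constraint row 1, column x1 is 1/2.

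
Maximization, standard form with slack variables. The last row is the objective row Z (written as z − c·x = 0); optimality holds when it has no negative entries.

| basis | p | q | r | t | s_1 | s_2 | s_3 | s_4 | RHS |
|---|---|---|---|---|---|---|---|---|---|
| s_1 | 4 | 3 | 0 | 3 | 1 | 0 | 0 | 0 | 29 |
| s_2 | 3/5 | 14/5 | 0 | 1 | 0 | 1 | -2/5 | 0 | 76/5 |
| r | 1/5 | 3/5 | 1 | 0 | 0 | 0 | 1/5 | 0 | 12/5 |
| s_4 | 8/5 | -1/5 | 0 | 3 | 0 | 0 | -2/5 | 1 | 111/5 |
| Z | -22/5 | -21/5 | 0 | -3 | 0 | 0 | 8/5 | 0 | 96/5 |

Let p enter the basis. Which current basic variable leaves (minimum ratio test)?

Column p entries and ratios — s_1: 29/4 = 29/4; s_2: (76/5)/(3/5) = 76/3; r: (12/5)/(1/5) = 12; s_4: (111/5)/(8/5) = 111/8.
Smallest ratio is 29/4 in the row of s_1, so s_1 leaves.

s_1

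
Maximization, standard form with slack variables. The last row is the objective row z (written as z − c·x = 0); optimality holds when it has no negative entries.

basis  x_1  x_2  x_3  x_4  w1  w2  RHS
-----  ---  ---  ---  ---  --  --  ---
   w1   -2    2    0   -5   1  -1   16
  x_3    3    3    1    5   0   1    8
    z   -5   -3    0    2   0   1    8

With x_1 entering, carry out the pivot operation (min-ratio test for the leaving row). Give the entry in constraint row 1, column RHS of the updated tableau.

64/3

Ratio test on column x_1 — row 1: entry -2 ≤ 0; row 2: 8/3 = 8/3. Minimum is 8/3 at row 2 (x_3 leaves); pivot element 3.
Divide row 2 by 3; eliminate column x_1 from the other rows.
Row 1 update in column RHS: 16 − (-2)·(8/3) = 64/3.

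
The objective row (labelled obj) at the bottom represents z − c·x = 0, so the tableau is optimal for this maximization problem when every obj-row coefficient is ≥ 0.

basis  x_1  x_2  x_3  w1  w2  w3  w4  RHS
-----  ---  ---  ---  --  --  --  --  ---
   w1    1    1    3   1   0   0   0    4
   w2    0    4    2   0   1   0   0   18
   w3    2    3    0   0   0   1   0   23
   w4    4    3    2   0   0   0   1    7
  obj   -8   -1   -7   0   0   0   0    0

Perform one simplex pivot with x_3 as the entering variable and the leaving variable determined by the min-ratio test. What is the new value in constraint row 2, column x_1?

-2/3

Ratio test on column x_3 — row 1: 4/3 = 4/3; row 2: 18/2 = 9; row 3: entry 0 ≤ 0; row 4: 7/2 = 7/2. Minimum is 4/3 at row 1 (w1 leaves); pivot element 3.
Divide row 1 by 3; eliminate column x_3 from the other rows.
Row 2 update in column x_1: 0 − 2·(1/3) = -2/3.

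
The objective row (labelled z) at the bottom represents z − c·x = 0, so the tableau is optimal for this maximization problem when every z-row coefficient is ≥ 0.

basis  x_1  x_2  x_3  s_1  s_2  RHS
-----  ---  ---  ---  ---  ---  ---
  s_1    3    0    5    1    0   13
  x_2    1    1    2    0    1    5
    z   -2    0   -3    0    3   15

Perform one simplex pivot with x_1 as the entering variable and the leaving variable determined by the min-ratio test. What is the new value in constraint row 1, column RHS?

Ratio test on column x_1 — row 1: 13/3 = 13/3; row 2: 5/1 = 5. Minimum is 13/3 at row 1 (s_1 leaves); pivot element 3.
Divide row 1 by 3; eliminate column x_1 from the other rows.
In the new row 1, the RHS entry is the old entry divided by the pivot: 13/3 = 13/3.

13/3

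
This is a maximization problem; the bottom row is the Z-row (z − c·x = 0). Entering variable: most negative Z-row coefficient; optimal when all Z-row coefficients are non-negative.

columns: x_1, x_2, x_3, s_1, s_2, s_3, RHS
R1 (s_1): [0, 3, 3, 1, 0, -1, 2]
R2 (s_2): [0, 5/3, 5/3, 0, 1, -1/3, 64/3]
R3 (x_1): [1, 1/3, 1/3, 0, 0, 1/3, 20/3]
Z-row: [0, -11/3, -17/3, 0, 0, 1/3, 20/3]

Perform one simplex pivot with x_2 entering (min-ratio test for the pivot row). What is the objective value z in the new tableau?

Ratio test on column x_2 — row 1: 2/3 = 2/3; row 2: (64/3)/(5/3) = 64/5; row 3: (20/3)/(1/3) = 20. Minimum is 2/3 at row 1 (s_1 leaves); pivot element 3.
Pivot on row 1; the Z-row RHS becomes 20/3 − (-11/3)·(2/3) = 82/9.

82/9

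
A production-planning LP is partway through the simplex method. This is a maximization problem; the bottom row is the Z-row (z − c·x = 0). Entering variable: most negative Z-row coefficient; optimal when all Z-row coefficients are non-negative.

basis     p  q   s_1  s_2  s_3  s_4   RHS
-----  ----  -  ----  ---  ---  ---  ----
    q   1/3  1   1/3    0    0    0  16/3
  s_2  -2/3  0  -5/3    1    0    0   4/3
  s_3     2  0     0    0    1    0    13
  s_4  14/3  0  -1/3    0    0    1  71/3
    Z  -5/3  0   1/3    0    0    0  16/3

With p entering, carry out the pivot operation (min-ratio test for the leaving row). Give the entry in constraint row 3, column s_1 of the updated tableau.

1/7

Ratio test on column p — row 1: (16/3)/(1/3) = 16; row 2: entry -2/3 ≤ 0; row 3: 13/2 = 13/2; row 4: (71/3)/(14/3) = 71/14. Minimum is 71/14 at row 4 (s_4 leaves); pivot element 14/3.
Divide row 4 by 14/3; eliminate column p from the other rows.
Row 3 update in column s_1: 0 − 2·(-1/14) = 1/7.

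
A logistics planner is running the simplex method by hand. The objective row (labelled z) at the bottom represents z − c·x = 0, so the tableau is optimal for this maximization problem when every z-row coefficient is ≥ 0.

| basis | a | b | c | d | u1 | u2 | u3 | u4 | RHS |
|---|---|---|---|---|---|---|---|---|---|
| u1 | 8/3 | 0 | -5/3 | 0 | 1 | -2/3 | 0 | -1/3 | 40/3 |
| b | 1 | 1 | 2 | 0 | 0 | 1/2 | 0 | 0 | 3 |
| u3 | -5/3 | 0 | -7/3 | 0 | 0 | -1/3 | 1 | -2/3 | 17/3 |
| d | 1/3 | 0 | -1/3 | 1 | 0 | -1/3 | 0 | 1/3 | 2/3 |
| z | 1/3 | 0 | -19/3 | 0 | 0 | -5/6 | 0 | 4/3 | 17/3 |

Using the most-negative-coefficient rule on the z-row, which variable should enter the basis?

Negative z-row entries: c: -19/3, u2: -5/6.
The most negative is -19/3 in column c, so c enters.

c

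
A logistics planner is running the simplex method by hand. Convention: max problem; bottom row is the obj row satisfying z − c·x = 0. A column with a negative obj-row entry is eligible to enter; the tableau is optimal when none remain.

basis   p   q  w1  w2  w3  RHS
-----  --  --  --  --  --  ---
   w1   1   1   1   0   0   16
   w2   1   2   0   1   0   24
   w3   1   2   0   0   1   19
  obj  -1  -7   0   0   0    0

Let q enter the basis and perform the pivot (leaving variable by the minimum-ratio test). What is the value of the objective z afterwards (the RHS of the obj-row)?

Ratio test on column q — row 1: 16/1 = 16; row 2: 24/2 = 12; row 3: 19/2 = 19/2. Minimum is 19/2 at row 3 (w3 leaves); pivot element 2.
Pivot on row 3; the obj-row RHS becomes 0 − (-7)·(19/2) = 133/2.

133/2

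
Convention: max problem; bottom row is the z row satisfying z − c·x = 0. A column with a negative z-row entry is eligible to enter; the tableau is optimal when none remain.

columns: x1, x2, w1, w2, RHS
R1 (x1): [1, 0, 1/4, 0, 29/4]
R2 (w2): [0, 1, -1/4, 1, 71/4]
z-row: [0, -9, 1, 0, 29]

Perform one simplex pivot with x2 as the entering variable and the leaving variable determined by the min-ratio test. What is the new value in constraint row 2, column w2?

1

Ratio test on column x2 — row 1: entry 0 ≤ 0; row 2: (71/4)/1 = 71/4. Minimum is 71/4 at row 2 (w2 leaves); pivot element 1.
Divide row 2 by 1; eliminate column x2 from the other rows.
In the new row 2, the w2 entry is the old entry divided by the pivot: 1/1 = 1.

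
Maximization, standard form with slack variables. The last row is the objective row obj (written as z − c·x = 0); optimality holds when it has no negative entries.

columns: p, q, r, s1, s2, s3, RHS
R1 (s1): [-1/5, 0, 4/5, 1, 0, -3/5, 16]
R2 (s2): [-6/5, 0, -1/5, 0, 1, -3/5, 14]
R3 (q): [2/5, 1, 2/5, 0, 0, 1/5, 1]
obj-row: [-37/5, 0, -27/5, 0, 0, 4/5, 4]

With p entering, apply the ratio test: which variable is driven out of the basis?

q

Column p entries and ratios — s1: -1/5 ≤ 0, skip; s2: -6/5 ≤ 0, skip; q: 1/(2/5) = 5/2.
Smallest ratio is 5/2 in the row of q, so q leaves.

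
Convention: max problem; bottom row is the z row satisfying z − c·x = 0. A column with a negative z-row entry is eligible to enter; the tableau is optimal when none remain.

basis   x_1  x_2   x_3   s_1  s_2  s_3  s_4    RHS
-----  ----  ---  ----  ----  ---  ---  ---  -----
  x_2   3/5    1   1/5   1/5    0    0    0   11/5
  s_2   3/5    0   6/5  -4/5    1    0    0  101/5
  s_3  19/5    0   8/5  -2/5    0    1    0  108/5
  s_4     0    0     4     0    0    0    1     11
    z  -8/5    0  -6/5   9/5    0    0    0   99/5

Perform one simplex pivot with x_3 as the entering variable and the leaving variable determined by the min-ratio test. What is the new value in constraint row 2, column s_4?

-3/10

Ratio test on column x_3 — row 1: (11/5)/(1/5) = 11; row 2: (101/5)/(6/5) = 101/6; row 3: (108/5)/(8/5) = 27/2; row 4: 11/4 = 11/4. Minimum is 11/4 at row 4 (s_4 leaves); pivot element 4.
Divide row 4 by 4; eliminate column x_3 from the other rows.
Row 2 update in column s_4: 0 − (6/5)·(1/4) = -3/10.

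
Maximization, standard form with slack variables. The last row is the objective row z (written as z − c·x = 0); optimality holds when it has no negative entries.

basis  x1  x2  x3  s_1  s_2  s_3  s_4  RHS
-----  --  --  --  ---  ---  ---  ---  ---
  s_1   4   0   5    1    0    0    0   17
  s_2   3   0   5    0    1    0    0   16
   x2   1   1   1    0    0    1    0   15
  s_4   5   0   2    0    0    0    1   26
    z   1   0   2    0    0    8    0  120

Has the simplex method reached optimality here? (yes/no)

yes

Every z-row coefficient is ≥ 0, so the tableau is optimal.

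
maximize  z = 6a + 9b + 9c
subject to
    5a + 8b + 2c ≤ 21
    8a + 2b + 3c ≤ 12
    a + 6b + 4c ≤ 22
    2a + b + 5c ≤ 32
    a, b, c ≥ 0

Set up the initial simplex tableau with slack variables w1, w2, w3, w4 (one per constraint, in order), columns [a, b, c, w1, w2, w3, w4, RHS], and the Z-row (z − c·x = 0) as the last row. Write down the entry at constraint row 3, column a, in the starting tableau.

Constraint 3 has coefficient 1 on a.

1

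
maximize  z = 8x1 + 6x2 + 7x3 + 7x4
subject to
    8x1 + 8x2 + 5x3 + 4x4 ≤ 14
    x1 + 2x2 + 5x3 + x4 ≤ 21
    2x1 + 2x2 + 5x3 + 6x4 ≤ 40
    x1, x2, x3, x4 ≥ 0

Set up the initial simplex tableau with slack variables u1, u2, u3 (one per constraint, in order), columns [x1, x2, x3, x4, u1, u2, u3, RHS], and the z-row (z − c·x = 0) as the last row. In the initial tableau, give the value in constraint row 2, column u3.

0

Slack u3 belongs to constraint 3; its column is the unit vector e_3, so the entry in row 2 is 0.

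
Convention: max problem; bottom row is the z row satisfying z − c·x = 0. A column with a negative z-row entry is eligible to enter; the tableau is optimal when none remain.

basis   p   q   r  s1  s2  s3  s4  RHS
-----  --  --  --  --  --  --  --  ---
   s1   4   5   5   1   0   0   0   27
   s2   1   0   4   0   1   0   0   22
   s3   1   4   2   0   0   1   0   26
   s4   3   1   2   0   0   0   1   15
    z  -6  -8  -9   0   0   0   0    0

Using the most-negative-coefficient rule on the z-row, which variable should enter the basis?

Negative z-row entries: p: -6, q: -8, r: -9.
The most negative is -9 in column r, so r enters.

r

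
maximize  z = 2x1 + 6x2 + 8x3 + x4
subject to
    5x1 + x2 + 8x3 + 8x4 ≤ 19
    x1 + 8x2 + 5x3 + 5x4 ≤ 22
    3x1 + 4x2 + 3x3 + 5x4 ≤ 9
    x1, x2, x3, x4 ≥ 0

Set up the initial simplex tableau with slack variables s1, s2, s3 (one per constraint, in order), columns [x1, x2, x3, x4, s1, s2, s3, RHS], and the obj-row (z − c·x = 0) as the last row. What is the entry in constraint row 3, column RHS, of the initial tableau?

9

The RHS of constraint 3 is b_3 = 9.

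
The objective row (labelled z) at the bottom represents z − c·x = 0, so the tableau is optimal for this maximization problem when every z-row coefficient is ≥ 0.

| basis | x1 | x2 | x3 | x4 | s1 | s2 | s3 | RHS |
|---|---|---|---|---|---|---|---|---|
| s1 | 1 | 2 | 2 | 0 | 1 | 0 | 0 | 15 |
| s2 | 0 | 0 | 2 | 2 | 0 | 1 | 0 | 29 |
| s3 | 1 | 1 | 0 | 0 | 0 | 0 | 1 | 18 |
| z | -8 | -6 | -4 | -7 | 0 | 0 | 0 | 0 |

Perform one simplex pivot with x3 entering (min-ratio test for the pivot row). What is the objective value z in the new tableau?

Ratio test on column x3 — row 1: 15/2 = 15/2; row 2: 29/2 = 29/2; row 3: entry 0 ≤ 0. Minimum is 15/2 at row 1 (s1 leaves); pivot element 2.
Pivot on row 1; the z-row RHS becomes 0 − (-4)·(15/2) = 30.

30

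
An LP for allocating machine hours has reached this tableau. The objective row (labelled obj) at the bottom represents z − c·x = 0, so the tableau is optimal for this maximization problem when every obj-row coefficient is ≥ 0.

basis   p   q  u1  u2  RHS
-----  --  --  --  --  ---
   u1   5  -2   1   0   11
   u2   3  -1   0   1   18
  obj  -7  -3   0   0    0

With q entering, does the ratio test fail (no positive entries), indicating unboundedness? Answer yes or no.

Every constraint-row entry in column q is ≤ 0, so increasing q is unbounded.

yes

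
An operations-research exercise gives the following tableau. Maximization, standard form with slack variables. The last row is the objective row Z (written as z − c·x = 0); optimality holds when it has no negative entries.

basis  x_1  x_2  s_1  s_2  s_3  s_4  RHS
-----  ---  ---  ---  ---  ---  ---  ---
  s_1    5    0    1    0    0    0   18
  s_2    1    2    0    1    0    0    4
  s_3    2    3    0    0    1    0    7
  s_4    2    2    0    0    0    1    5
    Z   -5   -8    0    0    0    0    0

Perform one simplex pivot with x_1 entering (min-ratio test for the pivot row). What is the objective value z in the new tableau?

25/2

Ratio test on column x_1 — row 1: 18/5 = 18/5; row 2: 4/1 = 4; row 3: 7/2 = 7/2; row 4: 5/2 = 5/2. Minimum is 5/2 at row 4 (s_4 leaves); pivot element 2.
Pivot on row 4; the Z-row RHS becomes 0 − (-5)·(5/2) = 25/2.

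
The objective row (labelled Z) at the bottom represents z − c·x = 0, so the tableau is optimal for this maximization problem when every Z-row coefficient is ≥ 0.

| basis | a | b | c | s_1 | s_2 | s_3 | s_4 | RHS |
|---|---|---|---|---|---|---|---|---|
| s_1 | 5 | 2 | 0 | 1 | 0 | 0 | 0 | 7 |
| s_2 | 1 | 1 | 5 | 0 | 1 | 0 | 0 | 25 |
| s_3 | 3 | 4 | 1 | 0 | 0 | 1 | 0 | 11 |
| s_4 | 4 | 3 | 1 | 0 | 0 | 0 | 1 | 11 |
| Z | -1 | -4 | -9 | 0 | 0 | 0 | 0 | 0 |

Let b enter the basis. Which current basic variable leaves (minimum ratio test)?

Column b entries and ratios — s_1: 7/2 = 7/2; s_2: 25/1 = 25; s_3: 11/4 = 11/4; s_4: 11/3 = 11/3.
Smallest ratio is 11/4 in the row of s_3, so s_3 leaves.

s_3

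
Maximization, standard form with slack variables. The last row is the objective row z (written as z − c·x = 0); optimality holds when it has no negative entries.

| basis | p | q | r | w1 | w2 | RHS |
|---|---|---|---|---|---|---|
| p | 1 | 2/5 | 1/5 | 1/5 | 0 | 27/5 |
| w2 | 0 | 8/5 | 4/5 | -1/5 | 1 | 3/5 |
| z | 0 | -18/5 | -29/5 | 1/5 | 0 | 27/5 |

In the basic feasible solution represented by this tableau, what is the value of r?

0

r is not in the basis, so in the current basic feasible solution r = 0.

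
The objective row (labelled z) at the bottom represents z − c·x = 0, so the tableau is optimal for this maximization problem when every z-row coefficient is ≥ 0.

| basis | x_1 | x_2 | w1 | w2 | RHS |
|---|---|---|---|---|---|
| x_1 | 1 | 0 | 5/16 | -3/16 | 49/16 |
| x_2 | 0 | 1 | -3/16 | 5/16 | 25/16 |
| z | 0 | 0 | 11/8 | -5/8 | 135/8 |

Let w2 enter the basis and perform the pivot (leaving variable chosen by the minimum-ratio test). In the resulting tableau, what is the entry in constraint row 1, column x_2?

Ratio test on column w2 — row 1: entry -3/16 ≤ 0; row 2: (25/16)/(5/16) = 5. Minimum is 5 at row 2 (x_2 leaves); pivot element 5/16.
Divide row 2 by 5/16; eliminate column w2 from the other rows.
Row 1 update in column x_2: 0 − (-3/16)·(16/5) = 3/5.

3/5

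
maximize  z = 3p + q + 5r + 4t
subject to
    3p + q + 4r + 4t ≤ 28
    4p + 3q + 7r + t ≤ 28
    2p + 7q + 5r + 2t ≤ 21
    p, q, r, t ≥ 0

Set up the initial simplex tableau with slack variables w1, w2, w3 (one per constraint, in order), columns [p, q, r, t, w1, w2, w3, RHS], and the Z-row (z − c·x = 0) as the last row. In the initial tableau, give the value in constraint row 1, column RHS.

The RHS of constraint 1 is b_1 = 28.

28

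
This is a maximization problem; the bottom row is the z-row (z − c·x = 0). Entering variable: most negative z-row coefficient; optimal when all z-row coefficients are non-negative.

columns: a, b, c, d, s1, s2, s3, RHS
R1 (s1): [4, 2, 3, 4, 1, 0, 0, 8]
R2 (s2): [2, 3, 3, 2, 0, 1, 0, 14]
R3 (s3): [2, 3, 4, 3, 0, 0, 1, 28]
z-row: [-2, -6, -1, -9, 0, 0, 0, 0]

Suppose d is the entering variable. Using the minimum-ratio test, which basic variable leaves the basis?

Column d entries and ratios — s1: 8/4 = 2; s2: 14/2 = 7; s3: 28/3 = 28/3.
Smallest ratio is 2 in the row of s1, so s1 leaves.

s1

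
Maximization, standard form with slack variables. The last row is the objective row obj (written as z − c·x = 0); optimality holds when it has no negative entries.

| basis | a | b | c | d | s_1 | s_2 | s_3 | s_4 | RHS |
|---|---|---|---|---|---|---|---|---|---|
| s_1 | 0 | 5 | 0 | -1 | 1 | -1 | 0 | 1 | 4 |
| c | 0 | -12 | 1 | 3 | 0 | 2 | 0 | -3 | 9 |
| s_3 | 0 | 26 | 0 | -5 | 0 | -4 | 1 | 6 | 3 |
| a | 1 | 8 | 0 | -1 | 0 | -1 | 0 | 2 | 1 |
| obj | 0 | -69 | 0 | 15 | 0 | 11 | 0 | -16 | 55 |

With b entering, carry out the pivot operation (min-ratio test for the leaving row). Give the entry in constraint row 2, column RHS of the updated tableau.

Ratio test on column b — row 1: 4/5 = 4/5; row 2: entry -12 ≤ 0; row 3: 3/26 = 3/26; row 4: 1/8 = 1/8. Minimum is 3/26 at row 3 (s_3 leaves); pivot element 26.
Divide row 3 by 26; eliminate column b from the other rows.
Row 2 update in column RHS: 9 − (-12)·(3/26) = 135/13.

135/13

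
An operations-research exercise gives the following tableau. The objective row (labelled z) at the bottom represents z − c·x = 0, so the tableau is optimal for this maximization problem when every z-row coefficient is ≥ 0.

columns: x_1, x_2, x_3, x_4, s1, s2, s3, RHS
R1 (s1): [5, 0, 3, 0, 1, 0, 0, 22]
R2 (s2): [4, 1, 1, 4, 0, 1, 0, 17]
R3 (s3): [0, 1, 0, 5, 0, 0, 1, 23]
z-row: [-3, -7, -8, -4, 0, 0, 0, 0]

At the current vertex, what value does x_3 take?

x_3 is not in the basis, so in the current basic feasible solution x_3 = 0.

0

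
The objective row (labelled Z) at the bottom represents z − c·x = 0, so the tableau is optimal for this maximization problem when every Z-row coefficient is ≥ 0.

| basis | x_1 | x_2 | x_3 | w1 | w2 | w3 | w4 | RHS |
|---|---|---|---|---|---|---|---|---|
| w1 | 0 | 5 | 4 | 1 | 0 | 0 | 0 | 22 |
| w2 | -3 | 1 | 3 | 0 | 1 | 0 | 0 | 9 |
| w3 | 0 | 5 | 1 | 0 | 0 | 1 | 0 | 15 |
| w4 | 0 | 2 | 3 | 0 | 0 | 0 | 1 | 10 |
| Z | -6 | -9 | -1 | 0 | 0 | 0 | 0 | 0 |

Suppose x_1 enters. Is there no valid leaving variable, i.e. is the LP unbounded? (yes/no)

Every constraint-row entry in column x_1 is ≤ 0, so increasing x_1 is unbounded.

yes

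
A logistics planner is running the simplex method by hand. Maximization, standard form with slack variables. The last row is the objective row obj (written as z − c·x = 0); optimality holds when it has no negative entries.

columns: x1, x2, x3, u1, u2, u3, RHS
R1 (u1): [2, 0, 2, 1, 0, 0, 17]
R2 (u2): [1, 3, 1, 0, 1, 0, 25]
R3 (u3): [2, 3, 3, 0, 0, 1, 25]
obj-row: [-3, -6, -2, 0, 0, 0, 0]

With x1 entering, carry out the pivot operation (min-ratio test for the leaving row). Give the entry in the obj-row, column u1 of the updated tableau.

Ratio test on column x1 — row 1: 17/2 = 17/2; row 2: 25/1 = 25; row 3: 25/2 = 25/2. Minimum is 17/2 at row 1 (u1 leaves); pivot element 2.
Divide row 1 by 2; eliminate column x1 from the other rows.
obj-row update in column u1: 0 − (-3)·(1/2) = 3/2.

3/2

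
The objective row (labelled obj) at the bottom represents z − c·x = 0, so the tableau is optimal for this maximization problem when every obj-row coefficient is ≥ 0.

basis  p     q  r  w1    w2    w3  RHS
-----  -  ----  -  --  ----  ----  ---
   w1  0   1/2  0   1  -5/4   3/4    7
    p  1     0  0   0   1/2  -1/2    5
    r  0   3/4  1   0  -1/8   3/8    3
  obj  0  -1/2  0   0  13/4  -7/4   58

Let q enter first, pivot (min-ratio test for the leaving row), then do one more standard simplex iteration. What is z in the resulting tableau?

72

Ratio test on column q — row 1: 7/(1/2) = 14; row 2: entry 0 ≤ 0; row 3: 3/(3/4) = 4. Minimum is 4 at row 3 (r leaves); pivot element 3/4.
Pivot on row 3; the obj-row RHS becomes 58 − (-1/2)·4 = 60.
Next entering variable (most negative obj-row entry -3/2): w3.
Ratio test on column w3 — row 1: 5/(1/2) = 10; row 2: entry -1/2 ≤ 0; row 3: 4/(1/2) = 8. Minimum is 8 at row 3 (q leaves); pivot element 1/2.
After the second pivot the obj-row RHS is 60 − (-3/2)·8 = 72.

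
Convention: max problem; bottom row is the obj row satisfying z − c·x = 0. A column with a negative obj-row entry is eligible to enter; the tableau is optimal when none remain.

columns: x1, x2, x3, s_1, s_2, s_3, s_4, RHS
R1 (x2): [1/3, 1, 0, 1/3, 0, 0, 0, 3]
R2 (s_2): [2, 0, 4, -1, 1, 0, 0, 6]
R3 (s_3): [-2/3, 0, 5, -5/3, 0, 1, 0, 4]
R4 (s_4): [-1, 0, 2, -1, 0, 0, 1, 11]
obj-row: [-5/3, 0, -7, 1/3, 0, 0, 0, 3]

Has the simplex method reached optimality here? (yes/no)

no

The obj-row has a negative entry -7 in column x3, so it is not optimal.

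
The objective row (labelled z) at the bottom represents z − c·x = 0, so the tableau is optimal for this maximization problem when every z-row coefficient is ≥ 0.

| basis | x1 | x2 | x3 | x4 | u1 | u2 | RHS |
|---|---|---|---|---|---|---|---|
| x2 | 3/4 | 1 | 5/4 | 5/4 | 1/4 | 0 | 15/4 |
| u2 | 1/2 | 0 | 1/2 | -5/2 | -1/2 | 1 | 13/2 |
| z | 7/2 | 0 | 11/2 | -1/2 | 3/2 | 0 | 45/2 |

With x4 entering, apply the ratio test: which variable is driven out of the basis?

x2

Column x4 entries and ratios — x2: (15/4)/(5/4) = 3; u2: -5/2 ≤ 0, skip.
Smallest ratio is 3 in the row of x2, so x2 leaves.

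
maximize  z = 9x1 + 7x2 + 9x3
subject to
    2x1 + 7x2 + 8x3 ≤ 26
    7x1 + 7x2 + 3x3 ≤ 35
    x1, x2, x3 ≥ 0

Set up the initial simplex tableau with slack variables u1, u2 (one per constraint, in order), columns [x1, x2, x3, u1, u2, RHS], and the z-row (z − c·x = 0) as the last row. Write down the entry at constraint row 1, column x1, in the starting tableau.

2

Constraint 1 has coefficient 2 on x1.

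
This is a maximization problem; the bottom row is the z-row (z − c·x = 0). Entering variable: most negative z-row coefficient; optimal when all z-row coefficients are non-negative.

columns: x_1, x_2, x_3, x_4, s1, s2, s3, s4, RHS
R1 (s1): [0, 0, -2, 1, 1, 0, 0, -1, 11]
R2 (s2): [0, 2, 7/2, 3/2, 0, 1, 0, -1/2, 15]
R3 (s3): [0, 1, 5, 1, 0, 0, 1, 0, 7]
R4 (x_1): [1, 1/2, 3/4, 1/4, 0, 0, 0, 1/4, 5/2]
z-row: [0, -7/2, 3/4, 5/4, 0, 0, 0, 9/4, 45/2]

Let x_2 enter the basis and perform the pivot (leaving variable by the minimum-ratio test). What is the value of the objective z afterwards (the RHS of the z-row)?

40

Ratio test on column x_2 — row 1: entry 0 ≤ 0; row 2: 15/2 = 15/2; row 3: 7/1 = 7; row 4: (5/2)/(1/2) = 5. Minimum is 5 at row 4 (x_1 leaves); pivot element 1/2.
Pivot on row 4; the z-row RHS becomes 45/2 − (-7/2)·5 = 40.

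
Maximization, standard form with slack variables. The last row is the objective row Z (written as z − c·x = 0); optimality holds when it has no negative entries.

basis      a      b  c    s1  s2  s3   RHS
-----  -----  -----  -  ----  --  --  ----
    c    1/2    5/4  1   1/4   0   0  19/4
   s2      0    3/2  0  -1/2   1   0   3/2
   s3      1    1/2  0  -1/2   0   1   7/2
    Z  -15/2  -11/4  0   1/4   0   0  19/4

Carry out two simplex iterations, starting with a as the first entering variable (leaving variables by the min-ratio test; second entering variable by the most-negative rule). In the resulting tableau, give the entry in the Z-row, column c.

7

Ratio test on column a — row 1: (19/4)/(1/2) = 19/2; row 2: entry 0 ≤ 0; row 3: (7/2)/1 = 7/2. Minimum is 7/2 at row 3 (s3 leaves); pivot element 1.
Divide row 3 by 1; eliminate column a from the other rows.
Second iteration: most negative Z-row entry is -7/2 in column s1, so s1 enters.
Ratio test on column s1 — row 1: 3/(1/2) = 6; row 2: entry -1/2 ≤ 0; row 3: entry -1/2 ≤ 0. Minimum is 6 at row 1 (c leaves); pivot element 1/2.
Divide row 1 by 1/2; eliminate column s1 from the other rows.
After both pivots, the entry at the Z-row, column c is 7.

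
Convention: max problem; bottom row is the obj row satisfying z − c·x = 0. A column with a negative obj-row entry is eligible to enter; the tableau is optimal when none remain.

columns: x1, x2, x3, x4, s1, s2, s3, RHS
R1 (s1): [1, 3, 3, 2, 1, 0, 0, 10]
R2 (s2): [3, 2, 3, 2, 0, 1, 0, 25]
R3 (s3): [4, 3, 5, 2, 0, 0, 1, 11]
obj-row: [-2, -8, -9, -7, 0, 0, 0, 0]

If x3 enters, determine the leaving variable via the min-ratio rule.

s3

Column x3 entries and ratios — s1: 10/3 = 10/3; s2: 25/3 = 25/3; s3: 11/5 = 11/5.
Smallest ratio is 11/5 in the row of s3, so s3 leaves.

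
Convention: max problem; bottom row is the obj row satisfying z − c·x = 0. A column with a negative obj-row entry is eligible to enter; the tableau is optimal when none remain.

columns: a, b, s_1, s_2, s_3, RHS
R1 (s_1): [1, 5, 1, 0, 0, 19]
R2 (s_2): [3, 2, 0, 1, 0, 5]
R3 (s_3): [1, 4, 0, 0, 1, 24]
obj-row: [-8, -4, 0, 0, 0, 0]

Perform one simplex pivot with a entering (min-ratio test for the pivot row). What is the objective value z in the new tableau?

40/3

Ratio test on column a — row 1: 19/1 = 19; row 2: 5/3 = 5/3; row 3: 24/1 = 24. Minimum is 5/3 at row 2 (s_2 leaves); pivot element 3.
Pivot on row 2; the obj-row RHS becomes 0 − (-8)·(5/3) = 40/3.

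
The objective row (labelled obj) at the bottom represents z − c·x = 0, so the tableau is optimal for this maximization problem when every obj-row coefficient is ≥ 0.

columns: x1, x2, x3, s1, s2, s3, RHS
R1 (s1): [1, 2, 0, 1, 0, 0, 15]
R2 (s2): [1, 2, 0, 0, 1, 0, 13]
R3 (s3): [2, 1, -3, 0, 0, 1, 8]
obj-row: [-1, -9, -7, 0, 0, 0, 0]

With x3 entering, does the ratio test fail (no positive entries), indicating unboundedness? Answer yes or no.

yes

Every constraint-row entry in column x3 is ≤ 0, so increasing x3 is unbounded.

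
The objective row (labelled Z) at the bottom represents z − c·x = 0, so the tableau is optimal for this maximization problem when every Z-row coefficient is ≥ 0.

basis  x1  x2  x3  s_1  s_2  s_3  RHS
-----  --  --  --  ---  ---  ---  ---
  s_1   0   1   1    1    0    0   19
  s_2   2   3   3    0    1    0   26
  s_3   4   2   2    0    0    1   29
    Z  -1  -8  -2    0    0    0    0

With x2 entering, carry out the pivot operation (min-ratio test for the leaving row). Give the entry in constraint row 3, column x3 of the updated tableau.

0

Ratio test on column x2 — row 1: 19/1 = 19; row 2: 26/3 = 26/3; row 3: 29/2 = 29/2. Minimum is 26/3 at row 2 (s_2 leaves); pivot element 3.
Divide row 2 by 3; eliminate column x2 from the other rows.
Row 3 update in column x3: 2 − 2·1 = 0.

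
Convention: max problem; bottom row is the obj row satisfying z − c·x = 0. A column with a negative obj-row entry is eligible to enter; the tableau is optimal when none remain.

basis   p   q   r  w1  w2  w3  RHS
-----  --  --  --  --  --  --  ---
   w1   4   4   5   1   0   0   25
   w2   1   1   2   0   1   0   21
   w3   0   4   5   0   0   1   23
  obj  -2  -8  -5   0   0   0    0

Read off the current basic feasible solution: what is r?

0

r is not in the basis, so in the current basic feasible solution r = 0.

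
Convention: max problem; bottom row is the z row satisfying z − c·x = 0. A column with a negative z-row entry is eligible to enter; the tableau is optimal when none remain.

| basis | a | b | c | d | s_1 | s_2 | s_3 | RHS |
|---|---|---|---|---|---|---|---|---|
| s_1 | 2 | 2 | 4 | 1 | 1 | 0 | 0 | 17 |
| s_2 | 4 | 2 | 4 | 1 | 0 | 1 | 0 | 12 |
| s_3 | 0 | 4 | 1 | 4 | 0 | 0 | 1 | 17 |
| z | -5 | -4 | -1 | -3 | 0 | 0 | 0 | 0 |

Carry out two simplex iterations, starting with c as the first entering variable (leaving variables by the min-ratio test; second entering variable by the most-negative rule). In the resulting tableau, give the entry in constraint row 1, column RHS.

11

Ratio test on column c — row 1: 17/4 = 17/4; row 2: 12/4 = 3; row 3: 17/1 = 17. Minimum is 3 at row 2 (s_2 leaves); pivot element 4.
Divide row 2 by 4; eliminate column c from the other rows.
Second iteration: most negative z-row entry is -4 in column a, so a enters.
Ratio test on column a — row 1: entry -2 ≤ 0; row 2: 3/1 = 3; row 3: entry -1 ≤ 0. Minimum is 3 at row 2 (c leaves); pivot element 1.
Divide row 2 by 1; eliminate column a from the other rows.
After both pivots, the entry at constraint row 1, column RHS is 11.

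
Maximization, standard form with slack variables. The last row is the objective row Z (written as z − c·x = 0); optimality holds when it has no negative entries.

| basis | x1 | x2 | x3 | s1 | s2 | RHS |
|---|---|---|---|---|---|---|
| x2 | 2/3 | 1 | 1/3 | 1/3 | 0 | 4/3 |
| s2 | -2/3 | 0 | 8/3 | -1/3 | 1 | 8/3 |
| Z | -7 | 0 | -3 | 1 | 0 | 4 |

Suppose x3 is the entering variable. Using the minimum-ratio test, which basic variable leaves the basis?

Column x3 entries and ratios — x2: (4/3)/(1/3) = 4; s2: (8/3)/(8/3) = 1.
Smallest ratio is 1 in the row of s2, so s2 leaves.

s2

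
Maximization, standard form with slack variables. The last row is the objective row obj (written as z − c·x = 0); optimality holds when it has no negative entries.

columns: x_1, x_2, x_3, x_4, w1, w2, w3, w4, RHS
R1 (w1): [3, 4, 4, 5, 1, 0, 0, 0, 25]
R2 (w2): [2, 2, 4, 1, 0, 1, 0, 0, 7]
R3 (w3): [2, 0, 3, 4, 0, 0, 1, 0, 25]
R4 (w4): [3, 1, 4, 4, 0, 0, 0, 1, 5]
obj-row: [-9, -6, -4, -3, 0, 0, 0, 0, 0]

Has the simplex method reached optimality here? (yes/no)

no

The obj-row has a negative entry -9 in column x_1, so it is not optimal.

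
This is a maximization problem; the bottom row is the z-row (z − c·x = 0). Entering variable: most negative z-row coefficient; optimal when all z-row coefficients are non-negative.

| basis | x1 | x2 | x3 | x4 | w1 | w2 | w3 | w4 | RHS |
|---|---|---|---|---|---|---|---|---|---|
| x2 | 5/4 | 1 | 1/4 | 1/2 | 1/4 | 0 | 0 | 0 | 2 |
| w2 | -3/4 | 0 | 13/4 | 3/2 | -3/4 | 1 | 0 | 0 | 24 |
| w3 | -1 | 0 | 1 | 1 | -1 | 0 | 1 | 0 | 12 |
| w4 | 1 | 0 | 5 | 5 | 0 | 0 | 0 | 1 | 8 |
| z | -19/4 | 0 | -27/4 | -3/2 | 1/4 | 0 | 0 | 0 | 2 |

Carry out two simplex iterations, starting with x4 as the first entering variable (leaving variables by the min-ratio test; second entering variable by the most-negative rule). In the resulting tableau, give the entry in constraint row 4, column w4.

1/5

Ratio test on column x4 — row 1: 2/(1/2) = 4; row 2: 24/(3/2) = 16; row 3: 12/1 = 12; row 4: 8/5 = 8/5. Minimum is 8/5 at row 4 (w4 leaves); pivot element 5.
Divide row 4 by 5; eliminate column x4 from the other rows.
Second iteration: most negative z-row entry is -21/4 in column x3, so x3 enters.
Ratio test on column x3 — row 1: entry -1/4 ≤ 0; row 2: (108/5)/(7/4) = 432/35; row 3: entry 0 ≤ 0; row 4: (8/5)/1 = 8/5. Minimum is 8/5 at row 4 (x4 leaves); pivot element 1.
Divide row 4 by 1; eliminate column x3 from the other rows.
After both pivots, the entry at constraint row 4, column w4 is 1/5.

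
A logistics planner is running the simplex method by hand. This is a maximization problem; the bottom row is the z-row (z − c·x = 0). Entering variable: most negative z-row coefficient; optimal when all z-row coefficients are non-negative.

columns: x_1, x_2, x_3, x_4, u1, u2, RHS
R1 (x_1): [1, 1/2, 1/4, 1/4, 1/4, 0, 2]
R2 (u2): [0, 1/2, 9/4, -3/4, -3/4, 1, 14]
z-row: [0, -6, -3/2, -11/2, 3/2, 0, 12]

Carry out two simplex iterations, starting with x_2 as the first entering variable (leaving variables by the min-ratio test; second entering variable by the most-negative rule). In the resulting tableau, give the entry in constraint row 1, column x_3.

1

Ratio test on column x_2 — row 1: 2/(1/2) = 4; row 2: 14/(1/2) = 28. Minimum is 4 at row 1 (x_1 leaves); pivot element 1/2.
Divide row 1 by 1/2; eliminate column x_2 from the other rows.
Second iteration: most negative z-row entry is -5/2 in column x_4, so x_4 enters.
Ratio test on column x_4 — row 1: 4/(1/2) = 8; row 2: entry -1 ≤ 0. Minimum is 8 at row 1 (x_2 leaves); pivot element 1/2.
Divide row 1 by 1/2; eliminate column x_4 from the other rows.
After both pivots, the entry at constraint row 1, column x_3 is 1.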